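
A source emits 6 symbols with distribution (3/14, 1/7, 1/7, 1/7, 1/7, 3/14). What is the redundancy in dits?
0.0085 dits

Redundancy measures how far a source is from maximum entropy:
R = H_max - H(X)

Maximum entropy for 6 symbols: H_max = log_10(6) = 0.7782 dits
Actual entropy: H(X) = 0.7696 dits
Redundancy: R = 0.7782 - 0.7696 = 0.0085 dits

This redundancy represents potential for compression: the source could be compressed by 0.0085 dits per symbol.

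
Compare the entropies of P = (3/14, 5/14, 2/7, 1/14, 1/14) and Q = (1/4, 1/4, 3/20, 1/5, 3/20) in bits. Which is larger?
Q

Computing entropies in bits:
H(P) = 2.0670
H(Q) = 2.2855

Distribution Q has higher entropy.

Intuition: The distribution closer to uniform (more spread out) has higher entropy.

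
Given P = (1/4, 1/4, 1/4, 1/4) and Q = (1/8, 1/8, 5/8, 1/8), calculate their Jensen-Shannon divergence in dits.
0.0319 dits

Jensen-Shannon divergence is:
JSD(P||Q) = 0.5 × D_KL(P||M) + 0.5 × D_KL(Q||M)
where M = 0.5 × (P + Q) is the mixture distribution.

M = 0.5 × (1/4, 1/4, 1/4, 1/4) + 0.5 × (1/8, 1/8, 5/8, 1/8) = (3/16, 3/16, 7/16, 3/16)

D_KL(P||M) = 0.0329 dits
D_KL(Q||M) = 0.0308 dits

JSD(P||Q) = 0.5 × 0.0329 + 0.5 × 0.0308 = 0.0319 dits

Unlike KL divergence, JSD is symmetric and bounded: 0 ≤ JSD ≤ log(2).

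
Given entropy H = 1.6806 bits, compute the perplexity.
3.2056

Perplexity is 2^H (or exp(H) for natural log).

H = 1.6806 bits
Perplexity = 2^1.6806 = 3.2056

Interpretation: The model's uncertainty is equivalent to choosing uniformly among 3.2 options.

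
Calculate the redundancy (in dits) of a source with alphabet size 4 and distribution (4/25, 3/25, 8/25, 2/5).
0.0467 dits

Redundancy measures how far a source is from maximum entropy:
R = H_max - H(X)

Maximum entropy for 4 symbols: H_max = log_10(4) = 0.6021 dits
Actual entropy: H(X) = 0.5554 dits
Redundancy: R = 0.6021 - 0.5554 = 0.0467 dits

This redundancy represents potential for compression: the source could be compressed by 0.0467 dits per symbol.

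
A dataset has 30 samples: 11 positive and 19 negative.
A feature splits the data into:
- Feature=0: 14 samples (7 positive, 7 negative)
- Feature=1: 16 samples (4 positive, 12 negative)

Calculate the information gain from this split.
0.0487 bits

Information Gain = H(Y) - H(Y|Feature)

Before split:
P(positive) = 11/30 = 0.3667
H(Y) = 0.9481 bits

After split:
Feature=0: H = 1.0000 bits (weight = 14/30)
Feature=1: H = 0.8113 bits (weight = 16/30)
H(Y|Feature) = (14/30)×1.0000 + (16/30)×0.8113 = 0.8993 bits

Information Gain = 0.9481 - 0.8993 = 0.0487 bits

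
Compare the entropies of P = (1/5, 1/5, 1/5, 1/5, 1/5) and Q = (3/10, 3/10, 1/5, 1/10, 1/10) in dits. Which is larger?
P

Computing entropies in dits:
H(P) = 0.6990
H(Q) = 0.6535

Distribution P has higher entropy.

Intuition: The distribution closer to uniform (more spread out) has higher entropy.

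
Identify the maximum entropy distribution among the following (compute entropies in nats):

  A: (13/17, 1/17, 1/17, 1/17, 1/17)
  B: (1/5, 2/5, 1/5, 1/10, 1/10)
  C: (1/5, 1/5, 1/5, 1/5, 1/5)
C

For a discrete distribution over n outcomes, entropy is maximized by the uniform distribution.

Computing entropies:
H(A) = 0.8718 nats
H(B) = 1.4708 nats
H(C) = 1.6094 nats

The uniform distribution (where all probabilities equal 1/5) achieves the maximum entropy of log_e(5) = 1.6094 nats.

Distribution C has the highest entropy.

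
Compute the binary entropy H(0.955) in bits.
0.2648 bits

The binary entropy function is:
H(p) = -p log(p) - (1-p) log(1-p)

H(0.955) = -0.955 × log_2(0.955) - 0.045 × log_2(0.045)
H(0.955) = 0.2648 bits

Note: Binary entropy is maximized at p=0.5 (H=1 bit) and minimized at p=0 or p=1 (H=0).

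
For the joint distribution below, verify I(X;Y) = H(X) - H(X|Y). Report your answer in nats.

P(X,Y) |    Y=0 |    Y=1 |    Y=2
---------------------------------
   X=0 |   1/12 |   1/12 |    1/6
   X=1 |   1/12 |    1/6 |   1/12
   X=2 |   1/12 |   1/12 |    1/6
I(X;Y) = 0.0378 nats

Mutual information has multiple equivalent forms:
- I(X;Y) = H(X) - H(X|Y)
- I(X;Y) = H(Y) - H(Y|X)
- I(X;Y) = H(X) + H(Y) - H(X,Y)

Computing all quantities:
H(X) = 1.0986, H(Y) = 1.0776, H(X,Y) = 2.1383
H(X|Y) = 1.0608, H(Y|X) = 1.0397

Verification:
H(X) - H(X|Y) = 1.0986 - 1.0608 = 0.0378
H(Y) - H(Y|X) = 1.0776 - 1.0397 = 0.0378
H(X) + H(Y) - H(X,Y) = 1.0986 + 1.0776 - 2.1383 = 0.0378

All forms give I(X;Y) = 0.0378 nats. ✓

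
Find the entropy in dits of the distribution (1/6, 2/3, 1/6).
0.3768 dits

Shannon entropy is H(X) = -Σ p(x) log p(x).

For P = (1/6, 2/3, 1/6):
H = -1/6 × log_10(1/6) -2/3 × log_10(2/3) -1/6 × log_10(1/6)
H = 0.3768 dits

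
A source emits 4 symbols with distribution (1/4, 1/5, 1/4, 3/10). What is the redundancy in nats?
0.0101 nats

Redundancy measures how far a source is from maximum entropy:
R = H_max - H(X)

Maximum entropy for 4 symbols: H_max = log_e(4) = 1.3863 nats
Actual entropy: H(X) = 1.3762 nats
Redundancy: R = 1.3863 - 1.3762 = 0.0101 nats

This redundancy represents potential for compression: the source could be compressed by 0.0101 nats per symbol.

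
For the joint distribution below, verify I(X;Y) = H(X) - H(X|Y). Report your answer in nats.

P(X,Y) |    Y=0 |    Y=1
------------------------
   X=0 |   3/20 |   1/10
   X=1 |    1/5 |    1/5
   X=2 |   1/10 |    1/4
I(X;Y) = 0.0332 nats

Mutual information has multiple equivalent forms:
- I(X;Y) = H(X) - H(X|Y)
- I(X;Y) = H(Y) - H(Y|X)
- I(X;Y) = H(X) + H(Y) - H(X,Y)

Computing all quantities:
H(X) = 1.0805, H(Y) = 0.6881, H(X,Y) = 1.7354
H(X|Y) = 1.0473, H(Y|X) = 0.6549

Verification:
H(X) - H(X|Y) = 1.0805 - 1.0473 = 0.0332
H(Y) - H(Y|X) = 0.6881 - 0.6549 = 0.0332
H(X) + H(Y) - H(X,Y) = 1.0805 + 0.6881 - 1.7354 = 0.0332

All forms give I(X;Y) = 0.0332 nats. ✓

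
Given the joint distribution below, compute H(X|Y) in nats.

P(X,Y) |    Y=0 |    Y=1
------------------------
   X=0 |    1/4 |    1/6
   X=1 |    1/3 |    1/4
0.6788 nats

Using the chain rule: H(X|Y) = H(X,Y) - H(Y)

First, compute H(X,Y) = 1.3580 nats

Marginal P(Y) = (7/12, 5/12)
H(Y) = 0.6792 nats

H(X|Y) = H(X,Y) - H(Y) = 1.3580 - 0.6792 = 0.6788 nats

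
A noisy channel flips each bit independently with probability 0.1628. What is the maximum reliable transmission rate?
0.3590 bits

For a binary symmetric channel (BSC) with error probability p:
Capacity C = 1 - H(p) bits per symbol

where H(p) = -p log₂(p) - (1-p) log₂(1-p) is the binary entropy function.

H(0.1628) = 0.6410 bits
C = 1 - 0.6410 = 0.3590 bits per symbol

This means we can reliably transmit up to 0.3590 bits of information per channel use.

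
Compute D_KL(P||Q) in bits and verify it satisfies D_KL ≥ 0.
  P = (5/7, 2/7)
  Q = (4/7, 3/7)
0.0628 bits

KL divergence satisfies the Gibbs inequality: D_KL(P||Q) ≥ 0 for all distributions P, Q.

D_KL(P||Q) = Σ p(x) log(p(x)/q(x))
Term by term:
  x=0: 5/7 × log_2[(5/7)/(4/7)] = 0.2299
  x=1: 2/7 × log_2[(2/7)/(3/7)] = -0.1671
D_KL(P||Q) = 0.0628 bits

D_KL(P||Q) = 0.0628 ≥ 0 ✓

This non-negativity is a fundamental property: relative entropy cannot be negative because it measures how different Q is from P.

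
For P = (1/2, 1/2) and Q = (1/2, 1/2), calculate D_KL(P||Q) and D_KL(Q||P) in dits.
D_KL(P||Q) = 0.0000, D_KL(Q||P) = 0.0000

KL divergence is not symmetric: D_KL(P||Q) ≠ D_KL(Q||P) in general.

D_KL(P||Q) = 0.0000 dits
D_KL(Q||P) = 0.0000 dits

In this case they happen to be equal (to 4 decimal places).

This asymmetry is why KL divergence is not a true distance metric.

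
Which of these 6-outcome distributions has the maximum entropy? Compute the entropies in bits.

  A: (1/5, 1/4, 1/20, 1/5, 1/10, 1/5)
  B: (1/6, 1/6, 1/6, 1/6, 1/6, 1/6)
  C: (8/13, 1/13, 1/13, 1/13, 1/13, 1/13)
B

For a discrete distribution over n outcomes, entropy is maximized by the uniform distribution.

Computing entropies:
H(A) = 2.4414 bits
H(B) = 2.5850 bits
H(C) = 1.8543 bits

The uniform distribution (where all probabilities equal 1/6) achieves the maximum entropy of log_2(6) = 2.5850 bits.

Distribution B has the highest entropy.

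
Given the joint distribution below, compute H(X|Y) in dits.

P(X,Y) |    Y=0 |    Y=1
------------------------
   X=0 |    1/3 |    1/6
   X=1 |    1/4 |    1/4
0.2948 dits

Using the chain rule: H(X|Y) = H(X,Y) - H(Y)

First, compute H(X,Y) = 0.5898 dits

Marginal P(Y) = (7/12, 5/12)
H(Y) = 0.2950 dits

H(X|Y) = H(X,Y) - H(Y) = 0.5898 - 0.2950 = 0.2948 dits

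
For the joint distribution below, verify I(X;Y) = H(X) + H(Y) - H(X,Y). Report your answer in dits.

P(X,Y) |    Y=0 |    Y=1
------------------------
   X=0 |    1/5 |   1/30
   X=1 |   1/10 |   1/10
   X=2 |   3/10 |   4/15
I(X;Y) = 0.0204 dits

Mutual information has multiple equivalent forms:
- I(X;Y) = H(X) - H(X|Y)
- I(X;Y) = H(Y) - H(Y|X)
- I(X;Y) = H(X) + H(Y) - H(X,Y)

Computing all quantities:
H(X) = 0.4270, H(Y) = 0.2923, H(X,Y) = 0.6990
H(X|Y) = 0.4067, H(Y|X) = 0.2719

Verification:
H(X) - H(X|Y) = 0.4270 - 0.4067 = 0.0204
H(Y) - H(Y|X) = 0.2923 - 0.2719 = 0.0204
H(X) + H(Y) - H(X,Y) = 0.4270 + 0.2923 - 0.6990 = 0.0204

All forms give I(X;Y) = 0.0204 dits. ✓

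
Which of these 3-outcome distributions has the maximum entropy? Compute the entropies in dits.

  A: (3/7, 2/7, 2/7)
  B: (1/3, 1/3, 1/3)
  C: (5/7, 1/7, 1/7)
B

For a discrete distribution over n outcomes, entropy is maximized by the uniform distribution.

Computing entropies:
H(A) = 0.4686 dits
H(B) = 0.4771 dits
H(C) = 0.3458 dits

The uniform distribution (where all probabilities equal 1/3) achieves the maximum entropy of log_10(3) = 0.4771 dits.

Distribution B has the highest entropy.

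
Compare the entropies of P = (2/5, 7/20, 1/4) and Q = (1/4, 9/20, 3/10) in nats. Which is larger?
P

Computing entropies in nats:
H(P) = 1.0805
H(Q) = 1.0671

Distribution P has higher entropy.

Intuition: The distribution closer to uniform (more spread out) has higher entropy.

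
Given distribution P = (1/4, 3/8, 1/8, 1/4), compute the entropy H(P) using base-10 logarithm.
0.5737 dits

Shannon entropy is H(X) = -Σ p(x) log p(x).

For P = (1/4, 3/8, 1/8, 1/4):
H = -1/4 × log_10(1/4) -3/8 × log_10(3/8) -1/8 × log_10(1/8) -1/4 × log_10(1/4)
H = 0.5737 dits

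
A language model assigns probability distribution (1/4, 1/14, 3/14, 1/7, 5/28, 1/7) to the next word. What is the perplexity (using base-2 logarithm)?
5.6338

Perplexity is 2^H (or exp(H) for natural log).

First, H = -Σ p log p = 2.4941 bits
Perplexity = 2^2.4941 = 5.6338

Interpretation: The model's uncertainty is equivalent to choosing uniformly among 5.6 options.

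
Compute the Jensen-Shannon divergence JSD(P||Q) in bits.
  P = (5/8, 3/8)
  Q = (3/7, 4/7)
0.0281 bits

Jensen-Shannon divergence is:
JSD(P||Q) = 0.5 × D_KL(P||M) + 0.5 × D_KL(Q||M)
where M = 0.5 × (P + Q) is the mixture distribution.

M = 0.5 × (5/8, 3/8) + 0.5 × (3/7, 4/7) = (0.526786, 0.473214)

D_KL(P||M) = 0.0283 bits
D_KL(Q||M) = 0.0279 bits

JSD(P||Q) = 0.5 × 0.0283 + 0.5 × 0.0279 = 0.0281 bits

Unlike KL divergence, JSD is symmetric and bounded: 0 ≤ JSD ≤ log(2).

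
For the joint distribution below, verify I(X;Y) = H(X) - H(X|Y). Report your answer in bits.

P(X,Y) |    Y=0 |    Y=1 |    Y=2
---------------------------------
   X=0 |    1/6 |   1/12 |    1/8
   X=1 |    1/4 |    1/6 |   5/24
I(X;Y) = 0.0022 bits

Mutual information has multiple equivalent forms:
- I(X;Y) = H(X) - H(X|Y)
- I(X;Y) = H(Y) - H(Y|X)
- I(X;Y) = H(X) + H(Y) - H(X,Y)

Computing all quantities:
H(X) = 0.9544, H(Y) = 1.5546, H(X,Y) = 2.5069
H(X|Y) = 0.9523, H(Y|X) = 1.5524

Verification:
H(X) - H(X|Y) = 0.9544 - 0.9523 = 0.0022
H(Y) - H(Y|X) = 1.5546 - 1.5524 = 0.0022
H(X) + H(Y) - H(X,Y) = 0.9544 + 1.5546 - 2.5069 = 0.0022

All forms give I(X;Y) = 0.0022 bits. ✓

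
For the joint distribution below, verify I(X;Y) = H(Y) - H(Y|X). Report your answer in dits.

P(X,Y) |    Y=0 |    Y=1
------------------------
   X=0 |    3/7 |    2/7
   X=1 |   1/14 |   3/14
I(X;Y) = 0.0225 dits

Mutual information has multiple equivalent forms:
- I(X;Y) = H(X) - H(X|Y)
- I(X;Y) = H(Y) - H(Y|X)
- I(X;Y) = H(X) + H(Y) - H(X,Y)

Computing all quantities:
H(X) = 0.2598, H(Y) = 0.3010, H(X,Y) = 0.5384
H(X|Y) = 0.2373, H(Y|X) = 0.2786

Verification:
H(X) - H(X|Y) = 0.2598 - 0.2373 = 0.0225
H(Y) - H(Y|X) = 0.3010 - 0.2786 = 0.0225
H(X) + H(Y) - H(X,Y) = 0.2598 + 0.3010 - 0.5384 = 0.0225

All forms give I(X;Y) = 0.0225 dits. ✓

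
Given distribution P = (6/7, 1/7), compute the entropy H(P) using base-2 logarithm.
0.5917 bits

Shannon entropy is H(X) = -Σ p(x) log p(x).

For P = (6/7, 1/7):
H = -6/7 × log_2(6/7) -1/7 × log_2(1/7)
H = 0.5917 bits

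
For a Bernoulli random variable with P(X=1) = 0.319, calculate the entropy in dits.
0.2719 dits

The binary entropy function is:
H(p) = -p log(p) - (1-p) log(1-p)

H(0.319) = -0.319 × log_10(0.319) - 0.681 × log_10(0.681)
H(0.319) = 0.2719 dits

Note: Binary entropy is maximized at p=0.5 (H=1 bit) and minimized at p=0 or p=1 (H=0).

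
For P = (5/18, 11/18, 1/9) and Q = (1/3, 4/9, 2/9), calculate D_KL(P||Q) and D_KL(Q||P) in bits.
D_KL(P||Q) = 0.0966, D_KL(Q||P) = 0.1057

KL divergence is not symmetric: D_KL(P||Q) ≠ D_KL(Q||P) in general.

D_KL(P||Q) = 0.0966 bits
D_KL(Q||P) = 0.1057 bits

No, they are not equal!

This asymmetry is why KL divergence is not a true distance metric.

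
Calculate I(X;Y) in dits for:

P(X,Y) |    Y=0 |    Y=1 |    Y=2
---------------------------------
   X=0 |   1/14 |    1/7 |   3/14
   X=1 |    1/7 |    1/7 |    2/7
0.0030 dits

Mutual information: I(X;Y) = H(X) + H(Y) - H(X,Y)

Marginals:
P(X) = (3/7, 4/7), H(X) = 0.2966 dits
P(Y) = (3/14, 2/7, 1/2), H(Y) = 0.4493 dits

Joint entropy: H(X,Y) = 0.7429 dits

I(X;Y) = 0.2966 + 0.4493 - 0.7429 = 0.0030 dits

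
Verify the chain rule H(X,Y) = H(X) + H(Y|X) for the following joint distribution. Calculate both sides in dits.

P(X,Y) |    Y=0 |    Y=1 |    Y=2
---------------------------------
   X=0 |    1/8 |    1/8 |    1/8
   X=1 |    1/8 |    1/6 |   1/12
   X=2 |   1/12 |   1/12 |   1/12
H(X,Y) = 0.9410, H(X) = 0.4700, H(Y|X) = 0.4710 (all in dits)

Chain rule: H(X,Y) = H(X) + H(Y|X)

Left side — joint entropy directly:
H(X,Y) = -Σ p(x,y) log p(x,y) = 0.9410 dits

Right side — compute H(Y|X) from the conditional distributions:
P(X) = (3/8, 3/8, 1/4), so H(X) = 0.4700 dits
H(Y|X) = Σ_x P(X=x) · H(Y|X=x):
  P(Y|X=0) = (1/3, 1/3, 1/3), H(Y|X=0) = 0.4771, weight P(X=0) = 3/8
  P(Y|X=1) = (1/3, 4/9, 2/9), H(Y|X=1) = 0.4607, weight P(X=1) = 3/8
  P(Y|X=2) = (1/3, 1/3, 1/3), H(Y|X=2) = 0.4771, weight P(X=2) = 1/4
H(Y|X) = 0.4710 dits

H(X) + H(Y|X) = 0.4700 + 0.4710 = 0.9410 dits

Both sides equal 0.9410 dits. ✓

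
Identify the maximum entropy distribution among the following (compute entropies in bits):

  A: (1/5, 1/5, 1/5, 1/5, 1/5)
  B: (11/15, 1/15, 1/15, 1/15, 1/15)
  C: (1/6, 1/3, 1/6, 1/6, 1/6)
A

For a discrete distribution over n outcomes, entropy is maximized by the uniform distribution.

Computing entropies:
H(A) = 2.3219 bits
H(B) = 1.3700 bits
H(C) = 2.2516 bits

The uniform distribution (where all probabilities equal 1/5) achieves the maximum entropy of log_2(5) = 2.3219 bits.

Distribution A has the highest entropy.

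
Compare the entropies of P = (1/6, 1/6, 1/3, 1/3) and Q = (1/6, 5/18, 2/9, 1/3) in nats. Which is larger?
Q

Computing entropies in nats:
H(P) = 1.3297
H(Q) = 1.3549

Distribution Q has higher entropy.

Intuition: The distribution closer to uniform (more spread out) has higher entropy.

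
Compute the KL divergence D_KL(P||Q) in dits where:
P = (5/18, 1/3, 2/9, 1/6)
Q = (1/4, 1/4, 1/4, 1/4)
0.0136 dits

KL divergence: D_KL(P||Q) = Σ p(x) log(p(x)/q(x))

Computing term by term:
  x=0: 5/18 × log_10[(5/18)/(1/4)] = 5/18 × 0.0458 = 0.0127
  x=1: 1/3 × log_10[(1/3)/(1/4)] = 1/3 × 0.1249 = 0.0416
  x=2: 2/9 × log_10[(2/9)/(1/4)] = 2/9 × -0.0512 = -0.0114
  x=3: 1/6 × log_10[(1/6)/(1/4)] = 1/6 × -0.1761 = -0.0293

D_KL(P||Q) = 0.0136 dits

Note: KL divergence is always non-negative and equals 0 iff P = Q.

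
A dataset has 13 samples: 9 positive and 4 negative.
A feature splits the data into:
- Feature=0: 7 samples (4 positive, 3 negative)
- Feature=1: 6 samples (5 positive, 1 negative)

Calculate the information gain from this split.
0.0600 bits

Information Gain = H(Y) - H(Y|Feature)

Before split:
P(positive) = 9/13 = 0.6923
H(Y) = 0.8905 bits

After split:
Feature=0: H = 0.9852 bits (weight = 7/13)
Feature=1: H = 0.6500 bits (weight = 6/13)
H(Y|Feature) = (7/13)×0.9852 + (6/13)×0.6500 = 0.8305 bits

Information Gain = 0.8905 - 0.8305 = 0.0600 bits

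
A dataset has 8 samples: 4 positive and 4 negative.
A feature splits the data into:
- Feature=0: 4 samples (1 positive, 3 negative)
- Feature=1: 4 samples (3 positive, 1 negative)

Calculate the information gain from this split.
0.1887 bits

Information Gain = H(Y) - H(Y|Feature)

Before split:
P(positive) = 4/8 = 0.5000
H(Y) = 1.0000 bits

After split:
Feature=0: H = 0.8113 bits (weight = 4/8)
Feature=1: H = 0.8113 bits (weight = 4/8)
H(Y|Feature) = (4/8)×0.8113 + (4/8)×0.8113 = 0.8113 bits

Information Gain = 1.0000 - 0.8113 = 0.1887 bits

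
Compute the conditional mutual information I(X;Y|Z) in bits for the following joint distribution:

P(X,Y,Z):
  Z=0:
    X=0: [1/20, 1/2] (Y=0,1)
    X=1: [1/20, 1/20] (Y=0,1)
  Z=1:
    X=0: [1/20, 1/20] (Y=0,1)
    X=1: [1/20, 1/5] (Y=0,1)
0.0825 bits

Conditional mutual information: I(X;Y|Z) = H(X|Z) + H(Y|Z) - H(X,Y|Z)

H(Z) = 0.9341
H(X,Z) = 1.6388 → H(X|Z) = 0.7047
H(Y,Z) = 1.6388 → H(Y|Z) = 0.7047
H(X,Y,Z) = 2.2610 → H(X,Y|Z) = 1.3269

I(X;Y|Z) = 0.7047 + 0.7047 - 1.3269 = 0.0825 bits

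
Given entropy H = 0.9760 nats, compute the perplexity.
2.6538

Perplexity is e^H (or exp(H) for natural log).

H = 0.9760 nats
Perplexity = e^0.9760 = 2.6538

Interpretation: The model's uncertainty is equivalent to choosing uniformly among 2.7 options.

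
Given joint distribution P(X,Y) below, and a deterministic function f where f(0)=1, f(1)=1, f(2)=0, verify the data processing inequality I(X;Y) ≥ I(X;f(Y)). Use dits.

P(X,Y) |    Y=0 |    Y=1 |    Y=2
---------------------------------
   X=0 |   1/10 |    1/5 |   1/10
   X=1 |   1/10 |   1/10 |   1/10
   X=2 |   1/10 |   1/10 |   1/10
I(X;Y) = 0.0060, I(X;f(Y)) = 0.0017, inequality holds: 0.0060 ≥ 0.0017

Data Processing Inequality: For any Markov chain X → Y → Z, we have I(X;Y) ≥ I(X;Z).

Here Z = f(Y) is a deterministic function of Y, forming X → Y → Z.

Original I(X;Y) = 0.0060 dits

After applying f:
P(X,Z) where Z=f(Y):
- P(X,Z=0) = P(X,Y=2)
- P(X,Z=1) = P(X,Y=0) + P(X,Y=1)

I(X;Z) = I(X;f(Y)) = 0.0017 dits

Verification: 0.0060 ≥ 0.0017 ✓

Information cannot be created by processing; the function f can only lose information about X.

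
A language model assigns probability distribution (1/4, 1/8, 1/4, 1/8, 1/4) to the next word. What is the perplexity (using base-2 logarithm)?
4.7568

Perplexity is 2^H (or exp(H) for natural log).

First, H = -Σ p log p = 2.2500 bits
Perplexity = 2^2.2500 = 4.7568

Interpretation: The model's uncertainty is equivalent to choosing uniformly among 4.8 options.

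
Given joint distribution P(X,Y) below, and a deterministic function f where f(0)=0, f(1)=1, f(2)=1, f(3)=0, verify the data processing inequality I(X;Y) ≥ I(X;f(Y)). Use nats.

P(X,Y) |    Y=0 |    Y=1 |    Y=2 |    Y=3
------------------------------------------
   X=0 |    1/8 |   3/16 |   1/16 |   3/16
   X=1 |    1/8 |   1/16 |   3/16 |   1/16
I(X;Y) = 0.0903, I(X;f(Y)) = 0.0080, inequality holds: 0.0903 ≥ 0.0080

Data Processing Inequality: For any Markov chain X → Y → Z, we have I(X;Y) ≥ I(X;Z).

Here Z = f(Y) is a deterministic function of Y, forming X → Y → Z.

Original I(X;Y) = 0.0903 nats

After applying f:
P(X,Z) where Z=f(Y):
- P(X,Z=0) = P(X,Y=0) + P(X,Y=3)
- P(X,Z=1) = P(X,Y=1) + P(X,Y=2)

I(X;Z) = I(X;f(Y)) = 0.0080 nats

Verification: 0.0903 ≥ 0.0080 ✓

Information cannot be created by processing; the function f can only lose information about X.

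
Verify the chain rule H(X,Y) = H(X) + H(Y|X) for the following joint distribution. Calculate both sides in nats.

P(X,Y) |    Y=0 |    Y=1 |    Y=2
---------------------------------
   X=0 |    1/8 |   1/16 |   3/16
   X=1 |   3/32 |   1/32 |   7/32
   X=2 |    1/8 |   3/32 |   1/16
H(X,Y) = 2.0649, H(X) = 1.0916, H(Y|X) = 0.9733 (all in nats)

Chain rule: H(X,Y) = H(X) + H(Y|X)

Left side — joint entropy directly:
H(X,Y) = -Σ p(x,y) log p(x,y) = 2.0649 nats

Right side — compute H(Y|X) from the conditional distributions:
P(X) = (3/8, 11/32, 9/32), so H(X) = 1.0916 nats
H(Y|X) = Σ_x P(X=x) · H(Y|X=x):
  P(Y|X=0) = (1/3, 1/6, 1/2), H(Y|X=0) = 1.0114, weight P(X=0) = 3/8
  P(Y|X=1) = (3/11, 1/11, 7/11), H(Y|X=1) = 0.8600, weight P(X=1) = 11/32
  P(Y|X=2) = (4/9, 1/3, 2/9), H(Y|X=2) = 1.0609, weight P(X=2) = 9/32
H(Y|X) = 0.9733 nats

H(X) + H(Y|X) = 1.0916 + 0.9733 = 2.0649 nats

Both sides equal 2.0649 nats. ✓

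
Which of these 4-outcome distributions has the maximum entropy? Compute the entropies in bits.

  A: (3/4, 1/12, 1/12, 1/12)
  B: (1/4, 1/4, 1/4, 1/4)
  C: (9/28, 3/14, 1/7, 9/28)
B

For a discrete distribution over n outcomes, entropy is maximized by the uniform distribution.

Computing entropies:
H(A) = 1.2075 bits
H(B) = 2.0000 bits
H(C) = 1.9299 bits

The uniform distribution (where all probabilities equal 1/4) achieves the maximum entropy of log_2(4) = 2.0000 bits.

Distribution B has the highest entropy.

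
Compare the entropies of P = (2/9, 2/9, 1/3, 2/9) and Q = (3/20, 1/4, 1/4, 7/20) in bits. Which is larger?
P

Computing entropies in bits:
H(P) = 1.9749
H(Q) = 1.9406

Distribution P has higher entropy.

Intuition: The distribution closer to uniform (more spread out) has higher entropy.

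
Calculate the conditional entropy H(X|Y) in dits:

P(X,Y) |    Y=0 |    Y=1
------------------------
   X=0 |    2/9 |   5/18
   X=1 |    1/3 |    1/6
0.2901 dits

Using the chain rule: H(X|Y) = H(X,Y) - H(Y)

First, compute H(X,Y) = 0.5884 dits

Marginal P(Y) = (5/9, 4/9)
H(Y) = 0.2983 dits

H(X|Y) = H(X,Y) - H(Y) = 0.5884 - 0.2983 = 0.2901 dits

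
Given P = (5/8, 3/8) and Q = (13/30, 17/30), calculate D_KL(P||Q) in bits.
0.1069 bits

KL divergence: D_KL(P||Q) = Σ p(x) log(p(x)/q(x))

Computing term by term:
  x=0: 5/8 × log_2[(5/8)/(13/30)] = 5/8 × 0.5284 = 0.3302
  x=1: 3/8 × log_2[(3/8)/(17/30)] = 3/8 × -0.5956 = -0.2234

D_KL(P||Q) = 0.1069 bits

Note: KL divergence is always non-negative and equals 0 iff P = Q.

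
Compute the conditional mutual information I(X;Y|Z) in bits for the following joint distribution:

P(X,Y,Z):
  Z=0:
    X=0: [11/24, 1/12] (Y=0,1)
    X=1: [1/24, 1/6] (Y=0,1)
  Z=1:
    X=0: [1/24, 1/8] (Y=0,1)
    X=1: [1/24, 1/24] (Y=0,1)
0.2138 bits

Conditional mutual information: I(X;Y|Z) = H(X|Z) + H(Y|Z) - H(X,Y|Z)

H(Z) = 0.8113
H(X,Z) = 1.6802 → H(X|Z) = 0.8689
H(Y,Z) = 1.7296 → H(Y|Z) = 0.9183
H(X,Y,Z) = 2.3846 → H(X,Y|Z) = 1.5733

I(X;Y|Z) = 0.8689 + 0.9183 - 1.5733 = 0.2138 bits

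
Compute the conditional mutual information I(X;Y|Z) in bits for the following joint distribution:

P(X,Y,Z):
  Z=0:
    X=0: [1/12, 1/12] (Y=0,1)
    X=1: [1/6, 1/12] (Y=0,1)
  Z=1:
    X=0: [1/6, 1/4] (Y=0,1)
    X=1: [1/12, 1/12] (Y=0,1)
0.0118 bits

Conditional mutual information: I(X;Y|Z) = H(X|Z) + H(Y|Z) - H(X,Y|Z)

H(Z) = 0.9799
H(X,Z) = 1.8879 → H(X|Z) = 0.9080
H(Y,Z) = 1.9591 → H(Y|Z) = 0.9793
H(X,Y,Z) = 2.8554 → H(X,Y|Z) = 1.8755

I(X;Y|Z) = 0.9080 + 0.9793 - 1.8755 = 0.0118 bits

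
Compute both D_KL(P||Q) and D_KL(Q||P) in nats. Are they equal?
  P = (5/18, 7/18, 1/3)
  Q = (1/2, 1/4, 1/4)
D_KL(P||Q) = 0.1044, D_KL(Q||P) = 0.1115

KL divergence is not symmetric: D_KL(P||Q) ≠ D_KL(Q||P) in general.

D_KL(P||Q) = 0.1044 nats
D_KL(Q||P) = 0.1115 nats

No, they are not equal!

This asymmetry is why KL divergence is not a true distance metric.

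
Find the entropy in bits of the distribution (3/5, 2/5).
0.9710 bits

Shannon entropy is H(X) = -Σ p(x) log p(x).

For P = (3/5, 2/5):
H = -3/5 × log_2(3/5) -2/5 × log_2(2/5)
H = 0.9710 bits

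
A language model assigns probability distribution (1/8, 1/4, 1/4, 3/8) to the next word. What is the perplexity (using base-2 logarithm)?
3.7467

Perplexity is 2^H (or exp(H) for natural log).

First, H = -Σ p log p = 1.9056 bits
Perplexity = 2^1.9056 = 3.7467

Interpretation: The model's uncertainty is equivalent to choosing uniformly among 3.7 options.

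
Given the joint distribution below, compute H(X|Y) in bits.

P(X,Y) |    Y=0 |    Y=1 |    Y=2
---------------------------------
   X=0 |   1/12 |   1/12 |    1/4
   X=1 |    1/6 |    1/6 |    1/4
0.9591 bits

Using the chain rule: H(X|Y) = H(X,Y) - H(Y)

First, compute H(X,Y) = 2.4591 bits

Marginal P(Y) = (1/4, 1/4, 1/2)
H(Y) = 1.5000 bits

H(X|Y) = H(X,Y) - H(Y) = 2.4591 - 1.5000 = 0.9591 bits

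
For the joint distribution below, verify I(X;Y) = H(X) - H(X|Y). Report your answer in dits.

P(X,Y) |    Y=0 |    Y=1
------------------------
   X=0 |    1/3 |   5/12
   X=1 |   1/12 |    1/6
I(X;Y) = 0.0021 dits

Mutual information has multiple equivalent forms:
- I(X;Y) = H(X) - H(X|Y)
- I(X;Y) = H(Y) - H(Y|X)
- I(X;Y) = H(X) + H(Y) - H(X,Y)

Computing all quantities:
H(X) = 0.2442, H(Y) = 0.2950, H(X,Y) = 0.5371
H(X|Y) = 0.2421, H(Y|X) = 0.2929

Verification:
H(X) - H(X|Y) = 0.2442 - 0.2421 = 0.0021
H(Y) - H(Y|X) = 0.2950 - 0.2929 = 0.0021
H(X) + H(Y) - H(X,Y) = 0.2442 + 0.2950 - 0.5371 = 0.0021

All forms give I(X;Y) = 0.0021 dits. ✓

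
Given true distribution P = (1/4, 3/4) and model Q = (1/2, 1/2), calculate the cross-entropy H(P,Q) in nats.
0.6931 nats

Cross-entropy: H(P,Q) = -Σ p(x) log q(x)

Alternatively: H(P,Q) = H(P) + D_KL(P||Q)
H(P) = 0.5623 nats
D_KL(P||Q) = 0.1308 nats

H(P,Q) = 0.5623 + 0.1308 = 0.6931 nats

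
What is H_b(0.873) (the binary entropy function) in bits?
0.5492 bits

The binary entropy function is:
H(p) = -p log(p) - (1-p) log(1-p)

H(0.873) = -0.873 × log_2(0.873) - 0.127 × log_2(0.127)
H(0.873) = 0.5492 bits

Note: Binary entropy is maximized at p=0.5 (H=1 bit) and minimized at p=0 or p=1 (H=0).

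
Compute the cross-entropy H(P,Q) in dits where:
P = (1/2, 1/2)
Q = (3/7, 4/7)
0.3055 dits

Cross-entropy: H(P,Q) = -Σ p(x) log q(x)

Alternatively: H(P,Q) = H(P) + D_KL(P||Q)
H(P) = 0.3010 dits
D_KL(P||Q) = 0.0045 dits

H(P,Q) = 0.3010 + 0.0045 = 0.3055 dits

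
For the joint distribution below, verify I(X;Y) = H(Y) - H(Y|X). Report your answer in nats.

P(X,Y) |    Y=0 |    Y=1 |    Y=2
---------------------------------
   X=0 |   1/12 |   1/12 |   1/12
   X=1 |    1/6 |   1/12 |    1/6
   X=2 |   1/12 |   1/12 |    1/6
I(X;Y) = 0.0168 nats

Mutual information has multiple equivalent forms:
- I(X;Y) = H(X) - H(X|Y)
- I(X;Y) = H(Y) - H(Y|X)
- I(X;Y) = H(X) + H(Y) - H(X,Y)

Computing all quantities:
H(X) = 1.0776, H(Y) = 1.0776, H(X,Y) = 2.1383
H(X|Y) = 1.0608, H(Y|X) = 1.0608

Verification:
H(X) - H(X|Y) = 1.0776 - 1.0608 = 0.0168
H(Y) - H(Y|X) = 1.0776 - 1.0608 = 0.0168
H(X) + H(Y) - H(X,Y) = 1.0776 + 1.0776 - 2.1383 = 0.0168

All forms give I(X;Y) = 0.0168 nats. ✓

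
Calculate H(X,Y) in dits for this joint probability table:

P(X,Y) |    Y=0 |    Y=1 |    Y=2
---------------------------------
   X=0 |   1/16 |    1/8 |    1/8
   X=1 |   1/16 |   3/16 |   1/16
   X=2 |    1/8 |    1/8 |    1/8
0.9265 dits

Joint entropy is H(X,Y) = -Σ_{x,y} p(x,y) log p(x,y).

Summing over all non-zero entries:
H(X,Y) = -[1/16·log_10(1/16) + 1/8·log_10(1/8) + 1/8·log_10(1/8) + 1/16·log_10(1/16) + 3/16·log_10(3/16) + 1/16·log_10(1/16) + 1/8·log_10(1/8) + 1/8·log_10(1/8) + 1/8·log_10(1/8)]
H(X,Y) = 0.9265 dits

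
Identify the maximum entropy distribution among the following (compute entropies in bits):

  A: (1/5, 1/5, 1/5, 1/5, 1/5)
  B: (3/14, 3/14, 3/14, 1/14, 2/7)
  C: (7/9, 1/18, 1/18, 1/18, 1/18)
A

For a discrete distribution over n outcomes, entropy is maximized by the uniform distribution.

Computing entropies:
H(A) = 2.3219 bits
H(B) = 2.2170 bits
H(C) = 1.2086 bits

The uniform distribution (where all probabilities equal 1/5) achieves the maximum entropy of log_2(5) = 2.3219 bits.

Distribution A has the highest entropy.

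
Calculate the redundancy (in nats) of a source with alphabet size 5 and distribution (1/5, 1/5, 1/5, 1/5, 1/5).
0.0000 nats

Redundancy measures how far a source is from maximum entropy:
R = H_max - H(X)

Maximum entropy for 5 symbols: H_max = log_e(5) = 1.6094 nats
Actual entropy: H(X) = 1.6094 nats
Redundancy: R = 1.6094 - 1.6094 = 0.0000 nats

This redundancy represents potential for compression: the source could be compressed by 0.0000 nats per symbol.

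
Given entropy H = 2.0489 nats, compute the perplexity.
7.7594

Perplexity is e^H (or exp(H) for natural log).

H = 2.0489 nats
Perplexity = e^2.0489 = 7.7594

Interpretation: The model's uncertainty is equivalent to choosing uniformly among 7.8 options.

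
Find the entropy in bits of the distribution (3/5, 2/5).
0.9710 bits

Shannon entropy is H(X) = -Σ p(x) log p(x).

For P = (3/5, 2/5):
H = -3/5 × log_2(3/5) -2/5 × log_2(2/5)
H = 0.9710 bits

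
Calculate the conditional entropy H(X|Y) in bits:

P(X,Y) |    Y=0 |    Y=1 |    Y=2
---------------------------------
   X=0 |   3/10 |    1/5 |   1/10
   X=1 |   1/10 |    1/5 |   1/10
0.9245 bits

Using the chain rule: H(X|Y) = H(X,Y) - H(Y)

First, compute H(X,Y) = 2.4464 bits

Marginal P(Y) = (2/5, 2/5, 1/5)
H(Y) = 1.5219 bits

H(X|Y) = H(X,Y) - H(Y) = 2.4464 - 1.5219 = 0.9245 bits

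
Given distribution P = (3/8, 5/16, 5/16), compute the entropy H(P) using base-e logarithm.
1.0948 nats

Shannon entropy is H(X) = -Σ p(x) log p(x).

For P = (3/8, 5/16, 5/16):
H = -3/8 × log_e(3/8) -5/16 × log_e(5/16) -5/16 × log_e(5/16)
H = 1.0948 nats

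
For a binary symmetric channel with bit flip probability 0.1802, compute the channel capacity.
0.3195 bits

For a binary symmetric channel (BSC) with error probability p:
Capacity C = 1 - H(p) bits per symbol

where H(p) = -p log₂(p) - (1-p) log₂(1-p) is the binary entropy function.

H(0.1802) = 0.6805 bits
C = 1 - 0.6805 = 0.3195 bits per symbol

This means we can reliably transmit up to 0.3195 bits of information per channel use.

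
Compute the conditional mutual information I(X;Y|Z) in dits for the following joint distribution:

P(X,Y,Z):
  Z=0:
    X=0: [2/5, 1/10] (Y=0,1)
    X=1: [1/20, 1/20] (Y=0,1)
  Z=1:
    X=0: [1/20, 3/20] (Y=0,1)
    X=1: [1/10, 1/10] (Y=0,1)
0.0136 dits

Conditional mutual information: I(X;Y|Z) = H(X|Z) + H(Y|Z) - H(X,Y|Z)

H(Z) = 0.2923
H(X,Z) = 0.5301 → H(X|Z) = 0.2378
H(Y,Z) = 0.5537 → H(Y|Z) = 0.2615
H(X,Y,Z) = 0.7779 → H(X,Y|Z) = 0.4856

I(X;Y|Z) = 0.2378 + 0.2615 - 0.4856 = 0.0136 dits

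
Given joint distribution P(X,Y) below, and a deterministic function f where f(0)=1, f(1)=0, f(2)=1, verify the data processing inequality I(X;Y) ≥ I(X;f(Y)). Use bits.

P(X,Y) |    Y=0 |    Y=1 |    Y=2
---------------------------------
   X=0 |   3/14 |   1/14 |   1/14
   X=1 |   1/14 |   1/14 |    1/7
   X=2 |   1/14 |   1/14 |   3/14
I(X;Y) = 0.1228, I(X;f(Y)) = 0.0021, inequality holds: 0.1228 ≥ 0.0021

Data Processing Inequality: For any Markov chain X → Y → Z, we have I(X;Y) ≥ I(X;Z).

Here Z = f(Y) is a deterministic function of Y, forming X → Y → Z.

Original I(X;Y) = 0.1228 bits

After applying f:
P(X,Z) where Z=f(Y):
- P(X,Z=0) = P(X,Y=1)
- P(X,Z=1) = P(X,Y=0) + P(X,Y=2)

I(X;Z) = I(X;f(Y)) = 0.0021 bits

Verification: 0.1228 ≥ 0.0021 ✓

Information cannot be created by processing; the function f can only lose information about X.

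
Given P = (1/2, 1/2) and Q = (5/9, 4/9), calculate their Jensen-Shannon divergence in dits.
0.0007 dits

Jensen-Shannon divergence is:
JSD(P||Q) = 0.5 × D_KL(P||M) + 0.5 × D_KL(Q||M)
where M = 0.5 × (P + Q) is the mixture distribution.

M = 0.5 × (1/2, 1/2) + 0.5 × (5/9, 4/9) = (19/36, 17/36)

D_KL(P||M) = 0.0007 dits
D_KL(Q||M) = 0.0007 dits

JSD(P||Q) = 0.5 × 0.0007 + 0.5 × 0.0007 = 0.0007 dits

Unlike KL divergence, JSD is symmetric and bounded: 0 ≤ JSD ≤ log(2).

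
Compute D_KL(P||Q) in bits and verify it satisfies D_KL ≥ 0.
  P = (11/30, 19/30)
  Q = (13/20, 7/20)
0.2390 bits

KL divergence satisfies the Gibbs inequality: D_KL(P||Q) ≥ 0 for all distributions P, Q.

D_KL(P||Q) = Σ p(x) log(p(x)/q(x))
Term by term:
  x=0: 11/30 × log_2[(11/30)/(13/20)] = -0.3029
  x=1: 19/30 × log_2[(19/30)/(7/20)] = 0.5419
D_KL(P||Q) = 0.2390 bits

D_KL(P||Q) = 0.2390 ≥ 0 ✓

This non-negativity is a fundamental property: relative entropy cannot be negative because it measures how different Q is from P.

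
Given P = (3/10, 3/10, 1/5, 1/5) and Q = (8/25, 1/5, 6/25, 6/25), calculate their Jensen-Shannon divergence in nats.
0.0070 nats

Jensen-Shannon divergence is:
JSD(P||Q) = 0.5 × D_KL(P||M) + 0.5 × D_KL(Q||M)
where M = 0.5 × (P + Q) is the mixture distribution.

M = 0.5 × (3/10, 3/10, 1/5, 1/5) + 0.5 × (8/25, 1/5, 6/25, 6/25) = (0.31, 1/4, 0.22, 0.22)

D_KL(P||M) = 0.0067 nats
D_KL(Q||M) = 0.0073 nats

JSD(P||Q) = 0.5 × 0.0067 + 0.5 × 0.0073 = 0.0070 nats

Unlike KL divergence, JSD is symmetric and bounded: 0 ≤ JSD ≤ log(2).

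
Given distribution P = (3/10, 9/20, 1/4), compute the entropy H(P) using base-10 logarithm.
0.4634 dits

Shannon entropy is H(X) = -Σ p(x) log p(x).

For P = (3/10, 9/20, 1/4):
H = -3/10 × log_10(3/10) -9/20 × log_10(9/20) -1/4 × log_10(1/4)
H = 0.4634 dits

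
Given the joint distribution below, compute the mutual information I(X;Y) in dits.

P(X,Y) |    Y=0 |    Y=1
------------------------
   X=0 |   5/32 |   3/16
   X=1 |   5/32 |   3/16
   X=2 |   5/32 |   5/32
0.0004 dits

Mutual information: I(X;Y) = H(X) + H(Y) - H(X,Y)

Marginals:
P(X) = (11/32, 11/32, 5/16), H(X) = 0.4767 dits
P(Y) = (15/32, 17/32), H(Y) = 0.3002 dits

Joint entropy: H(X,Y) = 0.7765 dits

I(X;Y) = 0.4767 + 0.3002 - 0.7765 = 0.0004 dits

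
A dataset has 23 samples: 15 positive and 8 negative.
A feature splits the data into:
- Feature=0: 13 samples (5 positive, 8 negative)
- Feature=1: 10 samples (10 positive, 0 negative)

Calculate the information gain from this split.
0.3888 bits

Information Gain = H(Y) - H(Y|Feature)

Before split:
P(positive) = 15/23 = 0.6522
H(Y) = 0.9321 bits

After split:
Feature=0: H = 0.9612 bits (weight = 13/23)
Feature=1: H = 0.0000 bits (weight = 10/23)
H(Y|Feature) = (13/23)×0.9612 + (10/23)×0.0000 = 0.5433 bits

Information Gain = 0.9321 - 0.5433 = 0.3888 bits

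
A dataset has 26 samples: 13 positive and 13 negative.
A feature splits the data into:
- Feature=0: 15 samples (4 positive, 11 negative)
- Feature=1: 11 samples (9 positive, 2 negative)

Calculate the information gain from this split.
0.2279 bits

Information Gain = H(Y) - H(Y|Feature)

Before split:
P(positive) = 13/26 = 0.5000
H(Y) = 1.0000 bits

After split:
Feature=0: H = 0.8366 bits (weight = 15/26)
Feature=1: H = 0.6840 bits (weight = 11/26)
H(Y|Feature) = (15/26)×0.8366 + (11/26)×0.6840 = 0.7721 bits

Information Gain = 1.0000 - 0.7721 = 0.2279 bits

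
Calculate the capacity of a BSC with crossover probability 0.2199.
0.2400 bits

For a binary symmetric channel (BSC) with error probability p:
Capacity C = 1 - H(p) bits per symbol

where H(p) = -p log₂(p) - (1-p) log₂(1-p) is the binary entropy function.

H(0.2199) = 0.7600 bits
C = 1 - 0.7600 = 0.2400 bits per symbol

This means we can reliably transmit up to 0.2400 bits of information per channel use.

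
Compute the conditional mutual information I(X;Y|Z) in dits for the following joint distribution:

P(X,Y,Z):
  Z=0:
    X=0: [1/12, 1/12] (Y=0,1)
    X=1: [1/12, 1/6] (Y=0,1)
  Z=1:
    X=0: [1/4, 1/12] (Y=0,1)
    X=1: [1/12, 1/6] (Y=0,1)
0.0250 dits

Conditional mutual information: I(X;Y|Z) = H(X|Z) + H(Y|Z) - H(X,Y|Z)

H(Z) = 0.2950
H(X,Z) = 0.5898 → H(X|Z) = 0.2948
H(Y,Z) = 0.5898 → H(Y|Z) = 0.2948
H(X,Y,Z) = 0.8596 → H(X,Y|Z) = 0.5646

I(X;Y|Z) = 0.2948 + 0.2948 - 0.5646 = 0.0250 dits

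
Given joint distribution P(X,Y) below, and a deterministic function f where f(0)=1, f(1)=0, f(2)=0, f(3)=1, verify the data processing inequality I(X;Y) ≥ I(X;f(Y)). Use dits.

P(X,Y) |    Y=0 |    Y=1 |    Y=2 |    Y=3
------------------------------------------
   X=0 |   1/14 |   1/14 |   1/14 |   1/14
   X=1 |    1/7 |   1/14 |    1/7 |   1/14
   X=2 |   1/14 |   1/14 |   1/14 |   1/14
I(X;Y) = 0.0061, I(X;f(Y)) = 0.0000, inequality holds: 0.0061 ≥ 0.0000

Data Processing Inequality: For any Markov chain X → Y → Z, we have I(X;Y) ≥ I(X;Z).

Here Z = f(Y) is a deterministic function of Y, forming X → Y → Z.

Original I(X;Y) = 0.0061 dits

After applying f:
P(X,Z) where Z=f(Y):
- P(X,Z=0) = P(X,Y=1) + P(X,Y=2)
- P(X,Z=1) = P(X,Y=0) + P(X,Y=3)

I(X;Z) = I(X;f(Y)) = 0.0000 dits

Verification: 0.0061 ≥ 0.0000 ✓

Information cannot be created by processing; the function f can only lose information about X.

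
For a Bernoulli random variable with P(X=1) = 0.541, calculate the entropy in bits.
0.9951 bits

The binary entropy function is:
H(p) = -p log(p) - (1-p) log(1-p)

H(0.541) = -0.541 × log_2(0.541) - 0.459 × log_2(0.459)
H(0.541) = 0.9951 bits

Note: Binary entropy is maximized at p=0.5 (H=1 bit) and minimized at p=0 or p=1 (H=0).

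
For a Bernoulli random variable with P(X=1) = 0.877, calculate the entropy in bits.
0.5379 bits

The binary entropy function is:
H(p) = -p log(p) - (1-p) log(1-p)

H(0.877) = -0.877 × log_2(0.877) - 0.123 × log_2(0.123)
H(0.877) = 0.5379 bits

Note: Binary entropy is maximized at p=0.5 (H=1 bit) and minimized at p=0 or p=1 (H=0).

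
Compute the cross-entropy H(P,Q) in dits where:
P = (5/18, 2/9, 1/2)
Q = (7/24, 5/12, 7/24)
0.5007 dits

Cross-entropy: H(P,Q) = -Σ p(x) log q(x)

Alternatively: H(P,Q) = H(P) + D_KL(P||Q)
H(P) = 0.4502 dits
D_KL(P||Q) = 0.0505 dits

H(P,Q) = 0.4502 + 0.0505 = 0.5007 dits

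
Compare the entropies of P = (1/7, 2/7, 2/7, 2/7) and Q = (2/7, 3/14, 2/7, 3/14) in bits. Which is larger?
Q

Computing entropies in bits:
H(P) = 1.9502
H(Q) = 1.9852

Distribution Q has higher entropy.

Intuition: The distribution closer to uniform (more spread out) has higher entropy.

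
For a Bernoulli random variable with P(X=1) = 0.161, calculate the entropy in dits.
0.1917 dits

The binary entropy function is:
H(p) = -p log(p) - (1-p) log(1-p)

H(0.161) = -0.161 × log_10(0.161) - 0.839 × log_10(0.839)
H(0.161) = 0.1917 dits

Note: Binary entropy is maximized at p=0.5 (H=1 bit) and minimized at p=0 or p=1 (H=0).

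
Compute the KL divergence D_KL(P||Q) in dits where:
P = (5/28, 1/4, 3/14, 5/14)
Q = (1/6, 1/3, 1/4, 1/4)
0.0151 dits

KL divergence: D_KL(P||Q) = Σ p(x) log(p(x)/q(x))

Computing term by term:
  x=0: 5/28 × log_10[(5/28)/(1/6)] = 5/28 × 0.0300 = 0.0054
  x=1: 1/4 × log_10[(1/4)/(1/3)] = 1/4 × -0.1249 = -0.0312
  x=2: 3/14 × log_10[(3/14)/(1/4)] = 3/14 × -0.0669 = -0.0143
  x=3: 5/14 × log_10[(5/14)/(1/4)] = 5/14 × 0.1549 = 0.0553

D_KL(P||Q) = 0.0151 dits

Note: KL divergence is always non-negative and equals 0 iff P = Q.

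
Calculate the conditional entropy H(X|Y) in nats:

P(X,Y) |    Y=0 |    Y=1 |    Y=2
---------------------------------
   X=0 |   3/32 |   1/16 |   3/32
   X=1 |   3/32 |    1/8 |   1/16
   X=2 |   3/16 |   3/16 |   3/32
1.0397 nats

Using the chain rule: H(X|Y) = H(X,Y) - H(Y)

First, compute H(X,Y) = 2.1219 nats

Marginal P(Y) = (3/8, 3/8, 1/4)
H(Y) = 1.0822 nats

H(X|Y) = H(X,Y) - H(Y) = 2.1219 - 1.0822 = 1.0397 nats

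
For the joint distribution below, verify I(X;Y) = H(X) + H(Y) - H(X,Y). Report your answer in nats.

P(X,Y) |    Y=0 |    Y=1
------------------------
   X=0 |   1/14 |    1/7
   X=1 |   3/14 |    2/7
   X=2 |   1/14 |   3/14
I(X;Y) = 0.0132 nats

Mutual information has multiple equivalent forms:
- I(X;Y) = H(X) - H(X|Y)
- I(X;Y) = H(Y) - H(Y|X)
- I(X;Y) = H(X) + H(Y) - H(X,Y)

Computing all quantities:
H(X) = 1.0346, H(Y) = 0.6518, H(X,Y) = 1.6731
H(X|Y) = 1.0214, H(Y|X) = 0.6385

Verification:
H(X) - H(X|Y) = 1.0346 - 1.0214 = 0.0132
H(Y) - H(Y|X) = 0.6518 - 0.6385 = 0.0132
H(X) + H(Y) - H(X,Y) = 1.0346 + 0.6518 - 1.6731 = 0.0132

All forms give I(X;Y) = 0.0132 nats. ✓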